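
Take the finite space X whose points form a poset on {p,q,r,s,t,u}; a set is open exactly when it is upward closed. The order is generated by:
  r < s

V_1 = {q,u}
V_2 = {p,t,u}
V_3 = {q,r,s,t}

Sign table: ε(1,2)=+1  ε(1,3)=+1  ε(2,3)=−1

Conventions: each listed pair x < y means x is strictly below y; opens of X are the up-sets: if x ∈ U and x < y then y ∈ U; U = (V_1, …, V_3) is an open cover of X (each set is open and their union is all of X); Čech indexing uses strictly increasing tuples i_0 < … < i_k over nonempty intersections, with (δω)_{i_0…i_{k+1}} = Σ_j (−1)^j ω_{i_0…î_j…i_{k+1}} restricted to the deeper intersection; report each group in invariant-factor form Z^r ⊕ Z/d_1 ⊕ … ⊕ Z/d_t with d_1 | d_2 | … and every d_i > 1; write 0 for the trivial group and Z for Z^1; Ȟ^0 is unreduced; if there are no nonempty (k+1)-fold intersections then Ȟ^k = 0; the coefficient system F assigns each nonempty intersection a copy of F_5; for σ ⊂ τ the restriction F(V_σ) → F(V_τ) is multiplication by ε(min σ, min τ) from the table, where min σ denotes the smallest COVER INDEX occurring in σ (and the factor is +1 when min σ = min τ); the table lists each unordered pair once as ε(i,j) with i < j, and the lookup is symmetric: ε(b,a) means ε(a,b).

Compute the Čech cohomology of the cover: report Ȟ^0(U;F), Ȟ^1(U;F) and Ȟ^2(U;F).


Ȟ^0 ≅ 0, Ȟ^1 ≅ 0, Ȟ^2 ≅ 0

nonempty overlaps:
  V12={u} V13={q} V23={t}
C dims 3,3; δ0: rk_F5 3
degree 0: 3−3−0 = 0 → Ȟ^0 ≅ 0
degree 1: 3−0−3 = 0 → Ȟ^1 ≅ 0
degree 2: 0−0−0 = 0 → Ȟ^2 ≅ 0


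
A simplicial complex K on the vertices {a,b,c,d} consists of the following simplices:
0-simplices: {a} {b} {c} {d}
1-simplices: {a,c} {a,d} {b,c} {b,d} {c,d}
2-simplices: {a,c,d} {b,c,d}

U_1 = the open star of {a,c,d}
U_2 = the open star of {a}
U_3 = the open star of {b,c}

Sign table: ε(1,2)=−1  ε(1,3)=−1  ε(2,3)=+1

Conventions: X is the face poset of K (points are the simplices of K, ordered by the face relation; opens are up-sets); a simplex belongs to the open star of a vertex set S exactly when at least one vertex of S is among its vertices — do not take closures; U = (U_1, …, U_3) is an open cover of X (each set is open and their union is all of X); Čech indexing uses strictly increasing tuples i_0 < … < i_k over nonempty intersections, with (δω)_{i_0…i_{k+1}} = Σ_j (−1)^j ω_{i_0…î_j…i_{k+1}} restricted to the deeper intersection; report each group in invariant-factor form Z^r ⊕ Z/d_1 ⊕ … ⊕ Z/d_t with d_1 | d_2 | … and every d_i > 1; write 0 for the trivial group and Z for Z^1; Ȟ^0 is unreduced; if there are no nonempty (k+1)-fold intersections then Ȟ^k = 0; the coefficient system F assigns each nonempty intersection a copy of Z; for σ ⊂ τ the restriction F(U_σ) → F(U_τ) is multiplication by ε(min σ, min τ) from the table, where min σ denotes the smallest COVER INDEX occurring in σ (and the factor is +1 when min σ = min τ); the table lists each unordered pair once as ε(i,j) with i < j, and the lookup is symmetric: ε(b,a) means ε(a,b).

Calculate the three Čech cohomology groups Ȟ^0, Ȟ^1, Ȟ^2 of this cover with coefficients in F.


nonempty overlaps:
  U1={{a},{c},{d},{a,c},{a,d},{b,c},{b,d},{c,d},{a,c,d},{b,c,d}} U2={{a},{a,c},{a,d},{a,c,d}} U3={{b},{c},{a,c},{b,c},{b,d},{c,d},{a,c,d},{b,c,d}}
  U12={{a},{a,c},{a,d},{a,c,d}} U13={{c},{a,c},{b,c},{b,d},{c,d},{a,c,d},{b,c,d}} U23={{a,c},{a,c,d}}
  U123={{a,c},{a,c,d}}
C dims 3,3,1; δ0: rk 2, SNF 1^2; δ1: rk 1, SNF 1^1
degree 0: 3−2−0 = 1 → Ȟ^0 ≅ Z
degree 1: 3−1−2 = 0 → Ȟ^1 ≅ 0
degree 2: 1−0−1 = 0 → Ȟ^2 ≅ 0

Ȟ^0 = Z,  Ȟ^1 = 0,  Ȟ^2 = 0


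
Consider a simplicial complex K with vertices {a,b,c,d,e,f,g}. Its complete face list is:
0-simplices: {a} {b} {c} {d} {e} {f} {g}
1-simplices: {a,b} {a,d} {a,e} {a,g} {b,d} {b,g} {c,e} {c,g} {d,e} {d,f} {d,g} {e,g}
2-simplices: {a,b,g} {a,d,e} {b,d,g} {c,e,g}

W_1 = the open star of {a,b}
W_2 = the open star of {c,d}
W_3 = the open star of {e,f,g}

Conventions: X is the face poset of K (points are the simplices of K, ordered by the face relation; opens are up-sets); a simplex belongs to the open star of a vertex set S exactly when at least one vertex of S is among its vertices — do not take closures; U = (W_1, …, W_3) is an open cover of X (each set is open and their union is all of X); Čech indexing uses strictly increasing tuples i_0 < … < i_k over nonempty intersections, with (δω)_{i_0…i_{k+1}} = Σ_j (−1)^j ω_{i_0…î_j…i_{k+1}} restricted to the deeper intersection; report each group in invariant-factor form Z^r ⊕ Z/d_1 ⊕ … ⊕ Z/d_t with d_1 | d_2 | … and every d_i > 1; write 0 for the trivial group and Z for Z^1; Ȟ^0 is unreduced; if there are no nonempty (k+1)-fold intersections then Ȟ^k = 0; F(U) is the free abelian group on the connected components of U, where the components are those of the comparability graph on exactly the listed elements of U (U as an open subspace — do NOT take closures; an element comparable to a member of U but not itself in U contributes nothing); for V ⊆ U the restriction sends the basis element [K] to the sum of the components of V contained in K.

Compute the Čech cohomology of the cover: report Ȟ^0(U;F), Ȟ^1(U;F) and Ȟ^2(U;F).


nonempty overlaps:
  W1={{a},{b},{a,b},{a,d},{a,e},{a,g},{b,d},{b,g},{a,b,g},{a,d,e},{b,d,g}} W2={{c},{d},{a,d},{b,d},{c,e},{c,g},{d,e},{d,f},{d,g},{a,d,e},{b,d,g},{c,e,g}} W3={{e},{f},{g},{a,e},{a,g},{b,g},{c,e},{c,g},{d,e},{d,f},{d,g},{e,g},{a,b,g},{a,d,e},{b,d,g},{c,e,g}}
  W12={{a,d},{b,d},{a,d,e},{b,d,g}} W13={{a,e},{a,g},{b,g},{a,b,g},{a,d,e},{b,d,g}} W23={{c,e},{c,g},{d,e},{d,f},{d,g},{a,d,e},{b,d,g},{c,e,g}}
  W123={{a,d,e},{b,d,g}}
components per intersection:
  W1: {{a},{b},{a,b},{a,d},{a,e},{a,g},{b,d},{b,g},{a,b,g},{a,d,e},{b,d,g}}
  W2: {{c},{c,e},{c,g},{c,e,g}} {{d},{a,d},{b,d},{d,e},{d,f},{d,g},{a,d,e},{b,d,g}}
  W3: {{e},{g},{a,e},{a,g},{b,g},{c,e},{c,g},{d,e},{d,g},{e,g},{a,b,g},{a,d,e},{b,d,g},{c,e,g}} {{f},{d,f}}
  W12: {{a,d},{a,d,e}} {{b,d},{b,d,g}}
  W13: {{a,e},{a,d,e}} {{a,g},{b,g},{a,b,g},{b,d,g}}
  W23: {{c,e},{c,g},{c,e,g}} {{d,e},{a,d,e}} {{d,f}} {{d,g},{b,d,g}}
  W123: {{a,d,e}} {{b,d,g}}
C dims 5,8,2; δ0: rk 4, SNF 1^4; δ1: rk 2, SNF 1^2
degree 0: 5−4−0 = 1 → Ȟ^0 ≅ Z
degree 1: 8−2−4 = 2 → Ȟ^1 ≅ Z^2
degree 2: 2−0−2 = 0 → Ȟ^2 ≅ 0

Ȟ^0 = Z,  Ȟ^1 = Z^2,  Ȟ^2 = 0


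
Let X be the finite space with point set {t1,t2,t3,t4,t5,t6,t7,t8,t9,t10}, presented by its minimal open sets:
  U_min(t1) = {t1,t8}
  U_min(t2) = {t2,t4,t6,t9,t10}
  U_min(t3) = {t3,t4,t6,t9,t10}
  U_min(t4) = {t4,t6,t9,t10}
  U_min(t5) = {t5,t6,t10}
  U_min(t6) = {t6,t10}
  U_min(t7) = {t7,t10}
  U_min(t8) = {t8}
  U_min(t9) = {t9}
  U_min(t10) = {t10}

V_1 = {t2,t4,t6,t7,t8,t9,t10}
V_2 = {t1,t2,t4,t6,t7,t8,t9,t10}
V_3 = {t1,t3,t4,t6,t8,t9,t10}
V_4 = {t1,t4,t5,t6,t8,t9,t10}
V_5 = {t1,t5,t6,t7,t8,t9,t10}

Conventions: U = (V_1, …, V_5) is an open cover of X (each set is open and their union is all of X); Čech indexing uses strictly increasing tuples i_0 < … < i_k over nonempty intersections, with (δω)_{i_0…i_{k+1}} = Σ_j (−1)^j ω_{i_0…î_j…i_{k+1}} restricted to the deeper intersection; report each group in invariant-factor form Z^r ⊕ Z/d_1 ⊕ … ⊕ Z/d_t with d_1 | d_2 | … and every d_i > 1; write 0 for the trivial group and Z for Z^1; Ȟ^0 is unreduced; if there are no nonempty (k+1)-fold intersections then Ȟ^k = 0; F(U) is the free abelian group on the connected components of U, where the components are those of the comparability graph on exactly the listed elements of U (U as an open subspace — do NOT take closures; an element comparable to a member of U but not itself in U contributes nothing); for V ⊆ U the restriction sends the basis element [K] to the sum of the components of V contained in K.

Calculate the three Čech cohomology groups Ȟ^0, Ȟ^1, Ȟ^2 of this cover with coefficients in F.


Ȟ^0 ≅ Z^2,  Ȟ^1 ≅ 0,  Ȟ^2 ≅ 0

nerve simplices:
  V12={t2,t4,t6,t7,t8,t9,t10} V13={t4,t6,t8,t9,t10} V14={t4,t6,t8,t9,t10} V15={t6,t7,t8,t9,t10} V23={t1,t4,t6,t8,t9,t10} V24={t1,t4,t6,t8,t9,t10} V25={t1,t6,t7,t8,t9,t10} V34={t1,t4,t6,t8,t9,t10} V35={t1,t6,t8,t9,t10} V45={t1,t5,t6,t8,t9,t10}
  V123={t4,t6,t8,t9,t10} V124={t4,t6,t8,t9,t10} V125={t6,t7,t8,t9,t10} V134={t4,t6,t8,t9,t10} V135={t6,t8,t9,t10} V145={t6,t8,t9,t10} V234={t1,t4,t6,t8,t9,t10} V235={t1,t6,t8,t9,t10} V245={t1,t6,t8,t9,t10} V345={t1,t6,t8,t9,t10}
  V1234={t4,t6,t8,t9,t10} V1235={t6,t8,t9,t10} V1245={t6,t8,t9,t10} V1345={t6,t8,t9,t10} V2345={t1,t6,t8,t9,t10}
  V12345={t6,t8,t9,t10}
components per intersection:
  V1: {t2,t4,t6,t7,t9,t10} {t8}
  V2: {t1,t8} {t2,t4,t6,t7,t9,t10}
  V3: {t1,t8} {t3,t4,t6,t9,t10}
  V4: {t1,t8} {t4,t5,t6,t9,t10}
  V5: {t1,t8} {t5,t6,t7,t10} {t9}
  V12: {t2,t4,t6,t7,t9,t10} {t8}
  V13: {t4,t6,t9,t10} {t8}
  V14: {t4,t6,t9,t10} {t8}
  V15: {t6,t7,t10} {t8} {t9}
  V23: {t1,t8} {t4,t6,t9,t10}
  V24: {t1,t8} {t4,t6,t9,t10}
  V25: {t1,t8} {t6,t7,t10} {t9}
  V34: {t1,t8} {t4,t6,t9,t10}
  V35: {t1,t8} {t6,t10} {t9}
  V45: {t1,t8} {t5,t6,t10} {t9}
  V123: {t4,t6,t9,t10} {t8}
  V124: {t4,t6,t9,t10} {t8}
  V125: {t6,t7,t10} {t8} {t9}
  V134: {t4,t6,t9,t10} {t8}
  V135: {t6,t10} {t8} {t9}
  V145: {t6,t10} {t8} {t9}
  V234: {t1,t8} {t4,t6,t9,t10}
  V235: {t1,t8} {t6,t10} {t9}
  V245: {t1,t8} {t6,t10} {t9}
  V345: {t1,t8} {t6,t10} {t9}
  V1234: {t4,t6,t9,t10} {t8}
  V1235: {t6,t10} {t8} {t9}
  V1245: {t6,t10} {t8} {t9}
  V1345: {t6,t10} {t8} {t9}
  V2345: {t1,t8} {t6,t10} {t9}
  V12345: {t6,t10} {t8} {t9}
C dims 11,24,26,14; δ0: rk 9, SNF 1^9; δ1: rk 15, SNF 1^15; δ2: rk 11, SNF 1^11
degree 0: 11−9−0 = 2 → Ȟ^0 ≅ Z^2
degree 1: 24−15−9 = 0 → Ȟ^1 ≅ 0
degree 2: 26−11−15 = 0 → Ȟ^2 ≅ 0


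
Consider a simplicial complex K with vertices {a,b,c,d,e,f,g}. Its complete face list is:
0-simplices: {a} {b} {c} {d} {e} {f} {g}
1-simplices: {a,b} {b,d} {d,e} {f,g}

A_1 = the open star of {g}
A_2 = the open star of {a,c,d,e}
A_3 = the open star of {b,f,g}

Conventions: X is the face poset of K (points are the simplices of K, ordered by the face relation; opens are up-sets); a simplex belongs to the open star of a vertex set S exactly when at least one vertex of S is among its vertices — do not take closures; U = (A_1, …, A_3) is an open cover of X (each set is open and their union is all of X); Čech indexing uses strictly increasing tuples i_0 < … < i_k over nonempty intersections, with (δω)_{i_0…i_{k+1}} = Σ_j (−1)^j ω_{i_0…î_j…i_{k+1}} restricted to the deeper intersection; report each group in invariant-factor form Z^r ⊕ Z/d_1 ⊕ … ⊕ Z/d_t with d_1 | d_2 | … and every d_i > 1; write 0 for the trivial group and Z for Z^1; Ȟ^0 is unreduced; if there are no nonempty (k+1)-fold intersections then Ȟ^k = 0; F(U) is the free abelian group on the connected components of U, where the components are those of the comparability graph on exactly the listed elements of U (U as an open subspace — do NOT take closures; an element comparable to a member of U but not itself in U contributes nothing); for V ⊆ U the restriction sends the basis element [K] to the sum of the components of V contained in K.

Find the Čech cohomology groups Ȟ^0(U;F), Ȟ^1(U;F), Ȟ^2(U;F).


nonempty intersections:
  A1={{g},{f,g}} A2={{a},{c},{d},{e},{a,b},{b,d},{d,e}} A3={{b},{f},{g},{a,b},{b,d},{f,g}}
  A13={{g},{f,g}} A23={{a,b},{b,d}}
components per intersection:
  A1: {{g},{f,g}}
  A2: {{a},{a,b}} {{c}} {{d},{e},{b,d},{d,e}}
  A3: {{b},{a,b},{b,d}} {{f},{g},{f,g}}
  A13: {{g},{f,g}}
  A23: {{a,b}} {{b,d}}
C dims 6,3; δ0: rk 3, SNF 1^3
Ȟ^0: (6−3)−0=3 ⇒ Z^3
Ȟ^1: (3−0)−3=0 ⇒ 0
Ȟ^2: (0−0)−0=0 ⇒ 0

Ȟ^0 ≅ Z^3; Ȟ^1 ≅ 0; Ȟ^2 ≅ 0


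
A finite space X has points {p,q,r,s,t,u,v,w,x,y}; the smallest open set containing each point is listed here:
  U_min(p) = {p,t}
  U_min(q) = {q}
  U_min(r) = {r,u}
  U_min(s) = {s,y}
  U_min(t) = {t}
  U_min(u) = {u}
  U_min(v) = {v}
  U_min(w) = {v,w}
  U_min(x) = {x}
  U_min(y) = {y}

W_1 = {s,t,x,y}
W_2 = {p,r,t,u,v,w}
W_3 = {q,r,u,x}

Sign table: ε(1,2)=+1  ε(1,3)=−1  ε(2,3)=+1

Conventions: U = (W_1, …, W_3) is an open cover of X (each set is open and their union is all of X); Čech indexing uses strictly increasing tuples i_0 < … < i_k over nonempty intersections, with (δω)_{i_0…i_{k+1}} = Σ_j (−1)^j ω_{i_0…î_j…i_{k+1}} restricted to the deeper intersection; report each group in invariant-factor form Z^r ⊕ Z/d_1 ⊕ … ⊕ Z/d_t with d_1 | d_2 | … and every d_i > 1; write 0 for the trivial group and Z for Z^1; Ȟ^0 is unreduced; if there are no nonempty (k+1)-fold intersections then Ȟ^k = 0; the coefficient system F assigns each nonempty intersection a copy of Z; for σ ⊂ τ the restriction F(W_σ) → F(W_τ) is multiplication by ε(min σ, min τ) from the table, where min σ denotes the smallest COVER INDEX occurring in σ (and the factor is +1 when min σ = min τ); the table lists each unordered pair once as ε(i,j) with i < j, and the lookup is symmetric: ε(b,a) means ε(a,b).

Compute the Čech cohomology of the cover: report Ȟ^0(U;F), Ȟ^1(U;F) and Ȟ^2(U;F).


Ȟ^0 ≅ 0,  Ȟ^1 ≅ Z/2,  Ȟ^2 ≅ 0

intersection data:
  W12={t} W13={x} W23={r,u}
C dims 3,3; δ0: rk 3, SNF 1^2·2
Ȟ^0 = (3 − 3) − 0 = 0, so Ȟ^0 ≅ 0
Ȟ^1 = (3 − 0) − 3 = 0 plus torsion [2], so Ȟ^1 ≅ Z/2
Ȟ^2 = (0 − 0) − 0 = 0, so Ȟ^2 ≅ 0


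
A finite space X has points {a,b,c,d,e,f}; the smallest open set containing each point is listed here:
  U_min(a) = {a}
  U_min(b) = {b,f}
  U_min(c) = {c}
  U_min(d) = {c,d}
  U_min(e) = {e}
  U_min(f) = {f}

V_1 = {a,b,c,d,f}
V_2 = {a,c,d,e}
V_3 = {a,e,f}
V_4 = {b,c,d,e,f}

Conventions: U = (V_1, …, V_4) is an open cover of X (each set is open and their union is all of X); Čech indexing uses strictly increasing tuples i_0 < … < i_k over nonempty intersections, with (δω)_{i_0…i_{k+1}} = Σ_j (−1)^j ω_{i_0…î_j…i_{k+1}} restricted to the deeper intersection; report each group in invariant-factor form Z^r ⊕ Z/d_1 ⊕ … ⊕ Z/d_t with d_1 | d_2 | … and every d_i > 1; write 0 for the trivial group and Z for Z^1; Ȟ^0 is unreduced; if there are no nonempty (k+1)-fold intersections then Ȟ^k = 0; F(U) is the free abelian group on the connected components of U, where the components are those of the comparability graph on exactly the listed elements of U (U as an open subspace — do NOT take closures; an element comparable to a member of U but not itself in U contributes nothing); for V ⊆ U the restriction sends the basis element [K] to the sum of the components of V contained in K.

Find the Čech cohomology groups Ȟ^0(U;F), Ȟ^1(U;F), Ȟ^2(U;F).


nonempty overlaps:
  V12={a,c,d} V13={a,f} V14={b,c,d,f} V23={a,e} V24={c,d,e} V34={e,f}
  V123={a} V124={c,d} V134={f} V234={e}
components per intersection:
  V1: {a} {b,f} {c,d}
  V2: {a} {c,d} {e}
  V3: {a} {e} {f}
  V4: {b,f} {c,d} {e}
  V12: {a} {c,d}
  V13: {a} {f}
  V14: {b,f} {c,d}
  V23: {a} {e}
  V24: {c,d} {e}
  V34: {e} {f}
  V123: {a}
  V124: {c,d}
  V134: {f}
  V234: {e}
C dims 12,12,4; δ0: rk 8, SNF 1^8; δ1: rk 4, SNF 1^4
degree 0: 12−8−0 = 4 → Ȟ^0 ≅ Z^4
degree 1: 12−4−8 = 0 → Ȟ^1 ≅ 0
degree 2: 4−0−4 = 0 → Ȟ^2 ≅ 0

Ȟ^0 ≅ Z^4; Ȟ^1 ≅ 0; Ȟ^2 ≅ 0


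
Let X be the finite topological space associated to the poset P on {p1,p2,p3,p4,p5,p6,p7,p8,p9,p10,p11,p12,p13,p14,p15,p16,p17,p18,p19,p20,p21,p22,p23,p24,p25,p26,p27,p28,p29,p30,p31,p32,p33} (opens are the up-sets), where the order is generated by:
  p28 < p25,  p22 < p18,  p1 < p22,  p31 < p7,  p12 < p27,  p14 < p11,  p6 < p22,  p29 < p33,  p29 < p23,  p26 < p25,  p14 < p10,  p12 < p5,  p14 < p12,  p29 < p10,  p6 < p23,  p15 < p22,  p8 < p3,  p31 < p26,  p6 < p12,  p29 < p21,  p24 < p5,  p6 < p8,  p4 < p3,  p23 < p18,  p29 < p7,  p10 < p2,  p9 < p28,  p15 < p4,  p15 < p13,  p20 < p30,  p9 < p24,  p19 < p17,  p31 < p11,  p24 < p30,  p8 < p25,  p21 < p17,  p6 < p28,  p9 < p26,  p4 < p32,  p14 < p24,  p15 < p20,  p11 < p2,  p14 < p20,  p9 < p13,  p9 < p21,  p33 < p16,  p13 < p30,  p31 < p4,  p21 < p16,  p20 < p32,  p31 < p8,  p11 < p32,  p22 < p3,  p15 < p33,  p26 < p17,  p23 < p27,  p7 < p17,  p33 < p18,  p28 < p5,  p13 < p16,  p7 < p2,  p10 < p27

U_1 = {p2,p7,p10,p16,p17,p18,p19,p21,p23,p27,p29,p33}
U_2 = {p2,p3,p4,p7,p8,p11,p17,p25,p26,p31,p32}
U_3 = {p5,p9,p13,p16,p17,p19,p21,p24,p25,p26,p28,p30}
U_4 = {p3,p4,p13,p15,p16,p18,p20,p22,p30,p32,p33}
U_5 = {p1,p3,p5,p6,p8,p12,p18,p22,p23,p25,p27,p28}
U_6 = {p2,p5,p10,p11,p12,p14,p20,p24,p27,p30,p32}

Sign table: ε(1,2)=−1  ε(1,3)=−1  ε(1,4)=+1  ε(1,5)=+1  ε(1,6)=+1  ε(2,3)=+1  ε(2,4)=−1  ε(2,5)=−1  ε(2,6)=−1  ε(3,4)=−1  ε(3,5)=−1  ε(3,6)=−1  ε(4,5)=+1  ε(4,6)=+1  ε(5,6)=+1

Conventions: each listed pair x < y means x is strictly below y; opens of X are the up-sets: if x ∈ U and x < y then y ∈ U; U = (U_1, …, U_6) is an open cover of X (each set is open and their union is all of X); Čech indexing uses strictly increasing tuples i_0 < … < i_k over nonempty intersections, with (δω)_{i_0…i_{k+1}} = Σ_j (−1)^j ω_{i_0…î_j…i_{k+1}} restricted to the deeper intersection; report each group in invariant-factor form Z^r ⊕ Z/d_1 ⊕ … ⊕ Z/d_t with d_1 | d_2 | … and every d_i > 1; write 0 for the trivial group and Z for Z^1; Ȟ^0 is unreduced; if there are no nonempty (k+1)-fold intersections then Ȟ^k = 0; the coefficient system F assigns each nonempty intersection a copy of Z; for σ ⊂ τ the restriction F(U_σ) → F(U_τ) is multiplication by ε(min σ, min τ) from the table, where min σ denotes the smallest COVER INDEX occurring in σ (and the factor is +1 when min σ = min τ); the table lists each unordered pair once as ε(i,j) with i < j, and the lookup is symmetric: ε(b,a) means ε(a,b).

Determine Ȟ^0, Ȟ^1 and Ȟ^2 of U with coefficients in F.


intersection data:
  U12={p2,p7,p17} U13={p16,p17,p19,p21} U14={p16,p18,p33} U15={p18,p23,p27} U16={p2,p10,p27} U23={p17,p25,p26} U24={p3,p4,p32} U25={p3,p8,p25} U26={p2,p11,p32} U34={p13,p16,p30} U35={p5,p25,p28} U36={p5,p24,p30} U45={p3,p18,p22} U46={p20,p30,p32} U56={p5,p12,p27}
  U123={p17} U126={p2} U134={p16} U145={p18} U156={p27} U235={p25} U245={p3} U246={p32} U346={p30} U356={p5}
C dims 6,15,10; δ0: rk 5, SNF 1^5; δ1: rk 10, SNF 1^9·2
Ȟ^0 = (6 − 5) − 0 = 1, so Ȟ^0 ≅ Z
Ȟ^1 = (15 − 10) − 5 = 0, so Ȟ^1 ≅ 0
Ȟ^2 = (10 − 0) − 10 = 0 plus torsion [2], so Ȟ^2 ≅ Z/2

Ȟ^0(U;F) ≅ Z, Ȟ^1(U;F) ≅ 0, Ȟ^2(U;F) ≅ Z/2


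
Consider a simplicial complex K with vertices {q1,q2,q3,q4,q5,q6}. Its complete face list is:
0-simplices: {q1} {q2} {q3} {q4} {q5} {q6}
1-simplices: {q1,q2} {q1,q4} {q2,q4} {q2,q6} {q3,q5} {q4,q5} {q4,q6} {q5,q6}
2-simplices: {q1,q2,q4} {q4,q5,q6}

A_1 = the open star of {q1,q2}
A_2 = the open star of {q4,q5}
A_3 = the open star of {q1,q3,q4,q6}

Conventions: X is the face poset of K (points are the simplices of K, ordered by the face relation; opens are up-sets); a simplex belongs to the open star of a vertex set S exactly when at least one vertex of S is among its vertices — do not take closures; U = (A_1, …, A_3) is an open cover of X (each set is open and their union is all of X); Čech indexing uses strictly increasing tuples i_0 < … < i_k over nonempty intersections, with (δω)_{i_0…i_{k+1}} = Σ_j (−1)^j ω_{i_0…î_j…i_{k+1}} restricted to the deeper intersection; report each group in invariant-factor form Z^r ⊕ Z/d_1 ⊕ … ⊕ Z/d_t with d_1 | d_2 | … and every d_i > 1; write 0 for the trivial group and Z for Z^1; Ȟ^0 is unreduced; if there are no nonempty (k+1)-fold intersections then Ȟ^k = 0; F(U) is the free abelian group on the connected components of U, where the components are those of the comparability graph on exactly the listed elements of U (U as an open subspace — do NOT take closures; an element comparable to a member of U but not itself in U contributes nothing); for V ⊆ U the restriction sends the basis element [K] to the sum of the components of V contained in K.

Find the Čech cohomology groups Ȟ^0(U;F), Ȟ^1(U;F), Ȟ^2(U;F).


Ȟ^0 ≅ Z; Ȟ^1 ≅ Z; Ȟ^2 ≅ 0

cover nerve:
  A1={{q1},{q2},{q1,q2},{q1,q4},{q2,q4},{q2,q6},{q1,q2,q4}} A2={{q4},{q5},{q1,q4},{q2,q4},{q3,q5},{q4,q5},{q4,q6},{q5,q6},{q1,q2,q4},{q4,q5,q6}} A3={{q1},{q3},{q4},{q6},{q1,q2},{q1,q4},{q2,q4},{q2,q6},{q3,q5},{q4,q5},{q4,q6},{q5,q6},{q1,q2,q4},{q4,q5,q6}}
  A12={{q1,q4},{q2,q4},{q1,q2,q4}} A13={{q1},{q1,q2},{q1,q4},{q2,q4},{q2,q6},{q1,q2,q4}} A23={{q4},{q1,q4},{q2,q4},{q3,q5},{q4,q5},{q4,q6},{q5,q6},{q1,q2,q4},{q4,q5,q6}}
  A123={{q1,q4},{q2,q4},{q1,q2,q4}}
components per intersection:
  A1: {{q1},{q2},{q1,q2},{q1,q4},{q2,q4},{q2,q6},{q1,q2,q4}}
  A2: {{q4},{q5},{q1,q4},{q2,q4},{q3,q5},{q4,q5},{q4,q6},{q5,q6},{q1,q2,q4},{q4,q5,q6}}
  A3: {{q1},{q4},{q6},{q1,q2},{q1,q4},{q2,q4},{q2,q6},{q4,q5},{q4,q6},{q5,q6},{q1,q2,q4},{q4,q5,q6}} {{q3},{q3,q5}}
  A12: {{q1,q4},{q2,q4},{q1,q2,q4}}
  A13: {{q1},{q1,q2},{q1,q4},{q2,q4},{q1,q2,q4}} {{q2,q6}}
  A23: {{q4},{q1,q4},{q2,q4},{q4,q5},{q4,q6},{q5,q6},{q1,q2,q4},{q4,q5,q6}} {{q3,q5}}
  A123: {{q1,q4},{q2,q4},{q1,q2,q4}}
C dims 4,5,1; δ0: rk 3, SNF 1^3; δ1: rk 1, SNF 1^1
Ȟ^0: (4−3)−0=1 ⇒ Z
Ȟ^1: (5−1)−3=1 ⇒ Z
Ȟ^2: (1−0)−1=0 ⇒ 0


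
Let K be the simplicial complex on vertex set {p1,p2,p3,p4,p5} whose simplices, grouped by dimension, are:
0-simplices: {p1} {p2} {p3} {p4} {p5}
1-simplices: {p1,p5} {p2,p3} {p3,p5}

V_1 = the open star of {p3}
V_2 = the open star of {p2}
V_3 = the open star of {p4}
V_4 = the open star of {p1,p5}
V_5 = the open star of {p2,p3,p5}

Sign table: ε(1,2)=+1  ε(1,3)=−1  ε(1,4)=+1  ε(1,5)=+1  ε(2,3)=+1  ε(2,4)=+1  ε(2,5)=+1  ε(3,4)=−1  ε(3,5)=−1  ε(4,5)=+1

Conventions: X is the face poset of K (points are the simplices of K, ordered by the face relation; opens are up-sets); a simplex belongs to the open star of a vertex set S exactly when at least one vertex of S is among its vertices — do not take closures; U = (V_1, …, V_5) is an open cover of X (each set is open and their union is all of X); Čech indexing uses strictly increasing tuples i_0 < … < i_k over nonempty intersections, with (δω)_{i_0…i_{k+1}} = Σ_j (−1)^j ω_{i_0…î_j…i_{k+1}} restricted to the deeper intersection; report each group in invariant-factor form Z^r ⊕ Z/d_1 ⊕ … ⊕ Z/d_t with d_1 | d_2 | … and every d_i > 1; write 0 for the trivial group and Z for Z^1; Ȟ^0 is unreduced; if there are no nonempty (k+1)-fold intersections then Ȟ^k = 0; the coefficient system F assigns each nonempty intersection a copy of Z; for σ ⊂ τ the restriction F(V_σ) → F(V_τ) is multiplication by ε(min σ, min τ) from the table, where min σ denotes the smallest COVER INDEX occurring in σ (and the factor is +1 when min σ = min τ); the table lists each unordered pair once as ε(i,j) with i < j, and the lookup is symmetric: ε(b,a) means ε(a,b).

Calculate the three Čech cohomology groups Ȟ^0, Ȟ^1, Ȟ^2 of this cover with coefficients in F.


nonempty overlaps:
  V1={{p3},{p2,p3},{p3,p5}} V2={{p2},{p2,p3}} V3={{p4}} V4={{p1},{p5},{p1,p5},{p3,p5}} V5={{p2},{p3},{p5},{p1,p5},{p2,p3},{p3,p5}}
  V12={{p2,p3}} V14={{p3,p5}} V15={{p3},{p2,p3},{p3,p5}} V25={{p2},{p2,p3}} V45={{p5},{p1,p5},{p3,p5}}
  V125={{p2,p3}} V145={{p3,p5}}
C dims 5,5,2; δ0: rk 3, SNF 1^3; δ1: rk 2, SNF 1^2
degree 0: 5−3−0 = 2 → Ȟ^0 ≅ Z^2
degree 1: 5−2−3 = 0 → Ȟ^1 ≅ 0
degree 2: 2−0−2 = 0 → Ȟ^2 ≅ 0

Ȟ^0(U;F) ≅ Z^2, Ȟ^1(U;F) ≅ 0, Ȟ^2(U;F) ≅ 0


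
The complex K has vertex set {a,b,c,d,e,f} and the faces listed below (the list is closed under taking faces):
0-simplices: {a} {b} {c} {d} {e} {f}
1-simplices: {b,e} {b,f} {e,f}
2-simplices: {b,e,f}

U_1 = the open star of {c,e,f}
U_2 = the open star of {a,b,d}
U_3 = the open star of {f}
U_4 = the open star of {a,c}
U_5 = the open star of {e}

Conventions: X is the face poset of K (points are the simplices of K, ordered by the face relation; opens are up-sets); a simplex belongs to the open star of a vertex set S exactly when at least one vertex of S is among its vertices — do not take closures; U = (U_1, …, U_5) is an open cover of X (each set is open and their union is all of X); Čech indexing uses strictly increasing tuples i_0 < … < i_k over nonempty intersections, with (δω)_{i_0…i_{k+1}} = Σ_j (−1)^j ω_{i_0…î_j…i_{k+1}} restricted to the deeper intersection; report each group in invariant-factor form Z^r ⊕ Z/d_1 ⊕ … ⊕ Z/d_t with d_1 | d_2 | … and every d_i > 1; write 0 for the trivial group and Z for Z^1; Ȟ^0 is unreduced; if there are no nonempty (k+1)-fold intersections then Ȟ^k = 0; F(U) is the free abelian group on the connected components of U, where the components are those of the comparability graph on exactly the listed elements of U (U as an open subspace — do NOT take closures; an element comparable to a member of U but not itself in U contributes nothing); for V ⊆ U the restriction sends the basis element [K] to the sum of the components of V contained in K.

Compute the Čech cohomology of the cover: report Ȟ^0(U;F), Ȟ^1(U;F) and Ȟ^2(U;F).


nonempty overlaps:
  U1={{c},{e},{f},{b,e},{b,f},{e,f},{b,e,f}} U2={{a},{b},{d},{b,e},{b,f},{b,e,f}} U3={{f},{b,f},{e,f},{b,e,f}} U4={{a},{c}} U5={{e},{b,e},{e,f},{b,e,f}}
  U12={{b,e},{b,f},{b,e,f}} U13={{f},{b,f},{e,f},{b,e,f}} U14={{c}} U15={{e},{b,e},{e,f},{b,e,f}} U23={{b,f},{b,e,f}} U24={{a}} U25={{b,e},{b,e,f}} U35={{e,f},{b,e,f}}
  U123={{b,f},{b,e,f}} U125={{b,e},{b,e,f}} U135={{e,f},{b,e,f}} U235={{b,e,f}}
  U1235={{b,e,f}}
components per intersection:
  U1: {{c}} {{e},{f},{b,e},{b,f},{e,f},{b,e,f}}
  U2: {{a}} {{b},{b,e},{b,f},{b,e,f}} {{d}}
  U3: {{f},{b,f},{e,f},{b,e,f}}
  U4: {{a}} {{c}}
  U5: {{e},{b,e},{e,f},{b,e,f}}
  U12: {{b,e},{b,f},{b,e,f}}
  U13: {{f},{b,f},{e,f},{b,e,f}}
  U14: {{c}}
  U15: {{e},{b,e},{e,f},{b,e,f}}
  U23: {{b,f},{b,e,f}}
  U24: {{a}}
  U25: {{b,e},{b,e,f}}
  U35: {{e,f},{b,e,f}}
  U123: {{b,f},{b,e,f}}
  U125: {{b,e},{b,e,f}}
  U135: {{e,f},{b,e,f}}
  U235: {{b,e,f}}
  U1235: {{b,e,f}}
C dims 9,8,4,1; δ0: rk 5, SNF 1^5; δ1: rk 3, SNF 1^3; δ2: rk 1, SNF 1^1
degree 0: 9−5−0 = 4 → Ȟ^0 ≅ Z^4
degree 1: 8−3−5 = 0 → Ȟ^1 ≅ 0
degree 2: 4−1−3 = 0 → Ȟ^2 ≅ 0

Ȟ^0 = Z^4, Ȟ^1 = 0, Ȟ^2 = 0


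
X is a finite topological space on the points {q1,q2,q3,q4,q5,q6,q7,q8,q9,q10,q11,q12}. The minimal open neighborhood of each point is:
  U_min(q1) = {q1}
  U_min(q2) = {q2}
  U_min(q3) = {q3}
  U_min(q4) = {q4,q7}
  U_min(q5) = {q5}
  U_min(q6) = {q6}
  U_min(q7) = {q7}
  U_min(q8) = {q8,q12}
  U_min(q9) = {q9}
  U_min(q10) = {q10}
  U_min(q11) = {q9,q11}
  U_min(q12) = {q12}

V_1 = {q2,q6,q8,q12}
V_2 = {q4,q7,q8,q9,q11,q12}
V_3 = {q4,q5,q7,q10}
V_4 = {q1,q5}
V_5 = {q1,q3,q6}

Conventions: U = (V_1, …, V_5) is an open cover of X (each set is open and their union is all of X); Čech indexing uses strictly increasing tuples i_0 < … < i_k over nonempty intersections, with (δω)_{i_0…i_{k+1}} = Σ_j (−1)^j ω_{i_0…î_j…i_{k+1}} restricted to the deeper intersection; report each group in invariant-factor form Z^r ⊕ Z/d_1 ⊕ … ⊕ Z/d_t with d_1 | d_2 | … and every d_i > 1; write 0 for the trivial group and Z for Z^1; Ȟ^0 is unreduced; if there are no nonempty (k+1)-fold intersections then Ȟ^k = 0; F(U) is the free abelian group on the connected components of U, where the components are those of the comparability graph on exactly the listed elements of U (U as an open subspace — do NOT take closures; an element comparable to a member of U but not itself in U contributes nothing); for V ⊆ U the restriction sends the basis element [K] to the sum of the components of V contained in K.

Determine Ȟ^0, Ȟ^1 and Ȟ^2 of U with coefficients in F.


Ȟ^0 = Z^9,  Ȟ^1 = 0,  Ȟ^2 = 0

nerve of the cover:
  V12={q8,q12} V15={q6} V23={q4,q7} V34={q5} V45={q1}
components per intersection:
  V1: {q2} {q6} {q8,q12}
  V2: {q4,q7} {q8,q12} {q9,q11}
  V3: {q4,q7} {q5} {q10}
  V4: {q1} {q5}
  V5: {q1} {q3} {q6}
  V12: {q8,q12}
  V15: {q6}
  V23: {q4,q7}
  V34: {q5}
  V45: {q1}
C dims 14,5; δ0: rk 5, SNF 1^5
Ȟ^0 = (14 − 5) − 0 = 9, so Ȟ^0 ≅ Z^9
Ȟ^1 = (5 − 0) − 5 = 0, so Ȟ^1 ≅ 0
Ȟ^2 = (0 − 0) − 0 = 0, so Ȟ^2 ≅ 0


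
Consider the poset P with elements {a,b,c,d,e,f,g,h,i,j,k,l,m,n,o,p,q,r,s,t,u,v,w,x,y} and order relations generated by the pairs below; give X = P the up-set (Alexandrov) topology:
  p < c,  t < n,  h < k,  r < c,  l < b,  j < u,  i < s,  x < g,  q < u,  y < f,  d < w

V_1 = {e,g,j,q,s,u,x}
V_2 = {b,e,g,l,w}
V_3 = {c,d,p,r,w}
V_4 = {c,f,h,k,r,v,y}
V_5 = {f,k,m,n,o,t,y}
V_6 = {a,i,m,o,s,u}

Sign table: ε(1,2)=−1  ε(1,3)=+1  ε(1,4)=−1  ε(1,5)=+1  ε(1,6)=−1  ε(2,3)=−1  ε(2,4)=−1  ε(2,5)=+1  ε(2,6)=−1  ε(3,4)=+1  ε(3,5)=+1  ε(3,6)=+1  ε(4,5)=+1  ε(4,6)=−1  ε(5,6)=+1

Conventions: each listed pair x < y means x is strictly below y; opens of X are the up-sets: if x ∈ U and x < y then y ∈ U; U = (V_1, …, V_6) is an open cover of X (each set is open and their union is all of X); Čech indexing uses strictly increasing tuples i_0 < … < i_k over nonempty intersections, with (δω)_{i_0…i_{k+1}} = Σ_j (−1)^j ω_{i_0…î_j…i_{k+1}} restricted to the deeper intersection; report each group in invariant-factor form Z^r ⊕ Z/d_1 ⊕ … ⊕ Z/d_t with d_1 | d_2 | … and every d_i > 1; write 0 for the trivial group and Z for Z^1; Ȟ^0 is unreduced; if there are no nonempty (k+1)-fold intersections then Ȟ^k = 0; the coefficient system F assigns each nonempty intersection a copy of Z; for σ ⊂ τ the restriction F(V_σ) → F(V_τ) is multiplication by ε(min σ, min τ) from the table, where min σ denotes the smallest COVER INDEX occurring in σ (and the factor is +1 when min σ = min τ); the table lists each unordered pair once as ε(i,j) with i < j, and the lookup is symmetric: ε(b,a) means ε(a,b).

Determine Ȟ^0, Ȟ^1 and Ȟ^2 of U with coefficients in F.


intersection data:
  V12={e,g} V16={s,u} V23={w} V34={c,r} V45={f,k,y} V56={m,o}
C dims 6,6; δ0: rk 6, SNF 1^5·2
Ȟ^0 = (6 − 6) − 0 = 0, so Ȟ^0 ≅ 0
Ȟ^1 = (6 − 0) − 6 = 0 plus torsion [2], so Ȟ^1 ≅ Z/2
Ȟ^2 = (0 − 0) − 0 = 0, so Ȟ^2 ≅ 0

Ȟ^0 ≅ 0, Ȟ^1 ≅ Z/2, Ȟ^2 ≅ 0


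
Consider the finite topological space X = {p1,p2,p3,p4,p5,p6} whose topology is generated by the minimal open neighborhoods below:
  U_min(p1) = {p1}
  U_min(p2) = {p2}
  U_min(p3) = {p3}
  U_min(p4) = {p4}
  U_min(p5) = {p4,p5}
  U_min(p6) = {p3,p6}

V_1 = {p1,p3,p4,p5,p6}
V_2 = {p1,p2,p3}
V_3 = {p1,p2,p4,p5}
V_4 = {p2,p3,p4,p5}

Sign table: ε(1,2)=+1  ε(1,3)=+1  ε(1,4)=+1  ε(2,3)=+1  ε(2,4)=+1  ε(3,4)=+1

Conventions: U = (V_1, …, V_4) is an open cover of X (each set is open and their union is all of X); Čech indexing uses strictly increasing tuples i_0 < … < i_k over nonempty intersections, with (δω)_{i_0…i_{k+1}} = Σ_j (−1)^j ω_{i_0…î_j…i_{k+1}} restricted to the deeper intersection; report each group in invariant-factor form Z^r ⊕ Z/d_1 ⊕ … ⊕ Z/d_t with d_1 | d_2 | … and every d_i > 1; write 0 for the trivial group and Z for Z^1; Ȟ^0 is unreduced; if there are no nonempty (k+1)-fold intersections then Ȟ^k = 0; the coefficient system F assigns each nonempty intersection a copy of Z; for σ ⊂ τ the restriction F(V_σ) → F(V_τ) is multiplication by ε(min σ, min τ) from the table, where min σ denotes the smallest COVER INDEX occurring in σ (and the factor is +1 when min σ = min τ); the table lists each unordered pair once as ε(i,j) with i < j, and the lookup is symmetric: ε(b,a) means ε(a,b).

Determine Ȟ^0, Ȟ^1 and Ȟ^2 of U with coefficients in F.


intersection data:
  V12={p1,p3} V13={p1,p4,p5} V14={p3,p4,p5} V23={p1,p2} V24={p2,p3} V34={p2,p4,p5}
  V123={p1} V124={p3} V134={p4,p5} V234={p2}
C dims 4,6,4; δ0: rk 3, SNF 1^3; δ1: rk 3, SNF 1^3
Ȟ^0 = (4 − 3) − 0 = 1, so Ȟ^0 ≅ Z
Ȟ^1 = (6 − 3) − 3 = 0, so Ȟ^1 ≅ 0
Ȟ^2 = (4 − 0) − 3 = 1, so Ȟ^2 ≅ Z

Ȟ^0 = Z, Ȟ^1 = 0, Ȟ^2 = Z


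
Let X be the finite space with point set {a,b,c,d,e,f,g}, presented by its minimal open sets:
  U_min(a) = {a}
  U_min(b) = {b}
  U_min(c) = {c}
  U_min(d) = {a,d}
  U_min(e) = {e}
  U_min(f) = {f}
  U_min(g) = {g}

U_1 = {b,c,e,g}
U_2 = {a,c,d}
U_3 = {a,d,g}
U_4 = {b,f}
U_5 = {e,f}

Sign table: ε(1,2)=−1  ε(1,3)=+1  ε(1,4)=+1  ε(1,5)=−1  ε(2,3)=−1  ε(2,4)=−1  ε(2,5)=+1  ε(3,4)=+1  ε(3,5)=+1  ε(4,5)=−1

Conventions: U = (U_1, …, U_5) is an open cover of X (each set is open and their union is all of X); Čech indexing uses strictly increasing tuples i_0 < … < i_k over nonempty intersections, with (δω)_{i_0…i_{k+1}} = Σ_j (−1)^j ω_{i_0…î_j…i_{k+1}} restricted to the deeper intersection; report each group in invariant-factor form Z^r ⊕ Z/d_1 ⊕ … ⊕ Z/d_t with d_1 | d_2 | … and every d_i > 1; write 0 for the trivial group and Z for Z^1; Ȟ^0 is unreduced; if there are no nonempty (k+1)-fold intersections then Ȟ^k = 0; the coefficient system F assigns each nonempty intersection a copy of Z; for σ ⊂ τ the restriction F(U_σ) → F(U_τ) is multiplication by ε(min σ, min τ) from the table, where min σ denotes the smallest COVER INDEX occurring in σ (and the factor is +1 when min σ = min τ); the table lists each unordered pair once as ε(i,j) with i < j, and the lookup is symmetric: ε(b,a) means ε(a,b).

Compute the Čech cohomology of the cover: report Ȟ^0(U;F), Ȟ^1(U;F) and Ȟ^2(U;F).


nerve simplices:
  U12={c} U13={g} U14={b} U15={e} U23={a,d} U45={f}
C dims 5,6; δ0: rk 4, SNF 1^4
degree 0: 5−4−0 = 1 → Ȟ^0 ≅ Z
degree 1: 6−0−4 = 2 → Ȟ^1 ≅ Z^2
degree 2: 0−0−0 = 0 → Ȟ^2 ≅ 0

Ȟ^0(U;F) ≅ Z,  Ȟ^1(U;F) ≅ Z^2,  Ȟ^2(U;F) ≅ 0


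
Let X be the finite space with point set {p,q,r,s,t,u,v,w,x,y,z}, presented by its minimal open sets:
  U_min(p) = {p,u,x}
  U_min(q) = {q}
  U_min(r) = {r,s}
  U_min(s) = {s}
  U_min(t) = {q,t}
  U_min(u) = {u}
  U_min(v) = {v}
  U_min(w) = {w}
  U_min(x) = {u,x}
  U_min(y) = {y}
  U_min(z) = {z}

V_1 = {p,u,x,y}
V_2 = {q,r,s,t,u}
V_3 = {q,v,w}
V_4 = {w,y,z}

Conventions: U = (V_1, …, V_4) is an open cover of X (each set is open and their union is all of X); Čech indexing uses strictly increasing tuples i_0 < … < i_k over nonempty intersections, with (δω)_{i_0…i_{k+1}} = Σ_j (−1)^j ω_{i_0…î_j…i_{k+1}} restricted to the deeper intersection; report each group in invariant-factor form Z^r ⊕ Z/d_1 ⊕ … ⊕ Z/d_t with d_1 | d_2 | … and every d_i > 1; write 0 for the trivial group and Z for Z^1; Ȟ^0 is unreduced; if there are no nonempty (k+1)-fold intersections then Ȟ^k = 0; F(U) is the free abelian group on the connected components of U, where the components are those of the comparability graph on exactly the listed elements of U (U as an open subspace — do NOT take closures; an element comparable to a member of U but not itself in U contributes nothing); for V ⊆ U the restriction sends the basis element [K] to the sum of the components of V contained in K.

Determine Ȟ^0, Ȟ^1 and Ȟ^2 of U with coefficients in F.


Ȟ^0(U;F) ≅ Z^7, Ȟ^1(U;F) ≅ 0, Ȟ^2(U;F) ≅ 0

nerve simplices:
  V12={u} V14={y} V23={q} V34={w}
components per intersection:
  V1: {p,u,x} {y}
  V2: {q,t} {r,s} {u}
  V3: {q} {v} {w}
  V4: {w} {y} {z}
  V12: {u}
  V14: {y}
  V23: {q}
  V34: {w}
C dims 11,4; δ0: rk 4, SNF 1^4
degree 0: 11−4−0 = 7 → Ȟ^0 ≅ Z^7
degree 1: 4−0−4 = 0 → Ȟ^1 ≅ 0
degree 2: 0−0−0 = 0 → Ȟ^2 ≅ 0


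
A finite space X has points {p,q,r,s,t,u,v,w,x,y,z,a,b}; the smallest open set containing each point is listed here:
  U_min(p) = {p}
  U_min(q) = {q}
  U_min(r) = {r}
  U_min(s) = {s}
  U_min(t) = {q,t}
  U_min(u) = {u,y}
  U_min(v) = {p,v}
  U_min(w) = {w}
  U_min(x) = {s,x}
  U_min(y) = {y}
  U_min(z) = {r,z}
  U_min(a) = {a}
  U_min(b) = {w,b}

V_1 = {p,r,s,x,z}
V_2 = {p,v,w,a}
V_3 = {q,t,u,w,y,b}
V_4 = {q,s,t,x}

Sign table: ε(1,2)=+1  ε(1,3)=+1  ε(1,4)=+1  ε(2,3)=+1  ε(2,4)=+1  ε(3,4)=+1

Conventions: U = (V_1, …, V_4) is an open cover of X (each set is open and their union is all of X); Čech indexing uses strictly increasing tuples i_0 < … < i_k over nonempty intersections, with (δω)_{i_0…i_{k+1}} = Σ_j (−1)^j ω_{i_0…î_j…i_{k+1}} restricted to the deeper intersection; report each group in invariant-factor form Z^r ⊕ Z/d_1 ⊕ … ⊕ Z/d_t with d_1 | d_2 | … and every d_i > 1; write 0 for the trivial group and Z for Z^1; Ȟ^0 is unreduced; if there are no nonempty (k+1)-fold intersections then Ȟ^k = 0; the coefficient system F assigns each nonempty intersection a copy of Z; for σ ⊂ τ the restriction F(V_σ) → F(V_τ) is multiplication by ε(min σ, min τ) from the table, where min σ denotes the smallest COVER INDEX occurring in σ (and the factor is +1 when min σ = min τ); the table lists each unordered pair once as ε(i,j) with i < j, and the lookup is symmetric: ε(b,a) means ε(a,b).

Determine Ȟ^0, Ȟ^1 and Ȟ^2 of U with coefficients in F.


nerve of the cover:
  V12={p} V14={s,x} V23={w} V34={q,t}
C dims 4,4; δ0: rk 3, SNF 1^3
Ȟ^0 = (4 − 3) − 0 = 1, so Ȟ^0 ≅ Z
Ȟ^1 = (4 − 0) − 3 = 1, so Ȟ^1 ≅ Z
Ȟ^2 = (0 − 0) − 0 = 0, so Ȟ^2 ≅ 0

Ȟ^0 ≅ Z, Ȟ^1 ≅ Z, Ȟ^2 ≅ 0


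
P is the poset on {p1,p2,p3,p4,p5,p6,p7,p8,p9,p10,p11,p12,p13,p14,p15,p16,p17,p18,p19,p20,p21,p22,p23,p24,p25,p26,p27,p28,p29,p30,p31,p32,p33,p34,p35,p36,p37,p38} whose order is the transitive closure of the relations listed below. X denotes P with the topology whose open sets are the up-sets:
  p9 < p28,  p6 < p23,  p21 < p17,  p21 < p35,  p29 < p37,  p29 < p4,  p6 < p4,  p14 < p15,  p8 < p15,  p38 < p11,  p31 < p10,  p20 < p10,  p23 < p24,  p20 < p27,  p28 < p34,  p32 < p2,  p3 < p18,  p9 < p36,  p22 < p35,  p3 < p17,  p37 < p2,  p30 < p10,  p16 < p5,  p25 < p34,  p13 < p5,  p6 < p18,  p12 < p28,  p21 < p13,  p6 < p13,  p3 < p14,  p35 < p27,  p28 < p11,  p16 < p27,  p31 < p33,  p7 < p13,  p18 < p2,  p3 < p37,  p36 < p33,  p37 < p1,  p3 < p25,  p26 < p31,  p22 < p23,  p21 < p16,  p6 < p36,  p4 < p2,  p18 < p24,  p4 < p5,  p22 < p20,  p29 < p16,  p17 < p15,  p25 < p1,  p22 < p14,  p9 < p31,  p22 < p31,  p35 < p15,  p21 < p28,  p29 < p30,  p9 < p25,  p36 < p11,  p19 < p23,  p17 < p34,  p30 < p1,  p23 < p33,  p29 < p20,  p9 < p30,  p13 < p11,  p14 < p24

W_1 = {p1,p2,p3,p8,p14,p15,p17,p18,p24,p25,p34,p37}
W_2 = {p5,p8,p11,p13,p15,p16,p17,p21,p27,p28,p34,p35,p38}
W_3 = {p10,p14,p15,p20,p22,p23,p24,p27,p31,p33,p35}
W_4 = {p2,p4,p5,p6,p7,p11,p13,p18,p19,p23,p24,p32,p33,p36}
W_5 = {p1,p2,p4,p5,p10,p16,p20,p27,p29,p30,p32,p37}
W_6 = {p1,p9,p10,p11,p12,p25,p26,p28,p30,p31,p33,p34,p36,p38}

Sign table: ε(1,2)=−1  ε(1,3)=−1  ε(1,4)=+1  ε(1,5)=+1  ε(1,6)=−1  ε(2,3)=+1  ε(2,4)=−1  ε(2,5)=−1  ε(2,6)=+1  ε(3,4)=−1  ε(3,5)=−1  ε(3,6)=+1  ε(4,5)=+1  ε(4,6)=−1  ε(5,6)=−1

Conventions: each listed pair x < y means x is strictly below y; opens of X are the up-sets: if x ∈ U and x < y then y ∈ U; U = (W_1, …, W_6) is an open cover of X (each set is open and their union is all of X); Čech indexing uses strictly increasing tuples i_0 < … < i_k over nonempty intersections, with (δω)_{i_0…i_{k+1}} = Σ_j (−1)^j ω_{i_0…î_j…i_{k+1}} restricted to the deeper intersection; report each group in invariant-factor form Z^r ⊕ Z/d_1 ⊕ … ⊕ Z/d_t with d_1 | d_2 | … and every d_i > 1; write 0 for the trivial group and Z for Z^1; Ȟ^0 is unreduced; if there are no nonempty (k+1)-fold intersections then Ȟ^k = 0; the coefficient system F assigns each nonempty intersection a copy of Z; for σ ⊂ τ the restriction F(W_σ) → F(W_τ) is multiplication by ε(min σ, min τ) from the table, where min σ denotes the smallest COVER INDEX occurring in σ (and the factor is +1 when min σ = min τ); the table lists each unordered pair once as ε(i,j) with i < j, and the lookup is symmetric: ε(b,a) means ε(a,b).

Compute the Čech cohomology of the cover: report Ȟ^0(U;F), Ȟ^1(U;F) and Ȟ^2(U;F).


Ȟ^0(U;F) ≅ Z, Ȟ^1(U;F) ≅ 0 and Ȟ^2(U;F) ≅ Z/2

nonempty overlaps:
  W12={p8,p15,p17,p34} W13={p14,p15,p24} W14={p2,p18,p24} W15={p1,p2,p37} W16={p1,p25,p34} W23={p15,p27,p35} W24={p5,p11,p13} W25={p5,p16,p27} W26={p11,p28,p34,p38} W34={p23,p24,p33} W35={p10,p20,p27} W36={p10,p31,p33} W45={p2,p4,p5,p32} W46={p11,p33,p36} W56={p1,p10,p30}
  W123={p15} W126={p34} W134={p24} W145={p2} W156={p1} W235={p27} W245={p5} W246={p11} W346={p33} W356={p10}
C dims 6,15,10; δ0: rk 5, SNF 1^5; δ1: rk 10, SNF 1^9·2
degree 0: 6−5−0 = 1 → Ȟ^0 ≅ Z
degree 1: 15−10−5 = 0 → Ȟ^1 ≅ 0
degree 2: 10−0−10 = 0 plus torsion [2] → Ȟ^2 ≅ Z/2
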